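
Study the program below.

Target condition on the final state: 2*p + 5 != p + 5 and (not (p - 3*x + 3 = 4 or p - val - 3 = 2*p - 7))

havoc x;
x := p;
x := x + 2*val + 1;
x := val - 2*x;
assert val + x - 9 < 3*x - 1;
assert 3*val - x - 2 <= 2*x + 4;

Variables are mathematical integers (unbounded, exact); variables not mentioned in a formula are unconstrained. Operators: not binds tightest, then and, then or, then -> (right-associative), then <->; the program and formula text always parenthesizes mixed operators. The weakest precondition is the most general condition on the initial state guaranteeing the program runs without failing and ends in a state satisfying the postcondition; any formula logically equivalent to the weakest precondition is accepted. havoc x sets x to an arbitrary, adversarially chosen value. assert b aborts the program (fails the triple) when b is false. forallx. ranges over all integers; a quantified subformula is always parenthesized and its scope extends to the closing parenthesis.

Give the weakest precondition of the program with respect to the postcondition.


Working backward. After the program, the postcondition 2*p + 5 != p + 5 and (not (p - 3*x + 3 = 4 or p - val - 3 = 2*p - 7)) must hold; in canonical form it is p != 0 and (not (p = 3*x + 1 or p + val = 4)).
Before assert 3*val - x - 2 <= 2*x + 4: 3*val <= 3*x + 6 and p != 0 and (not (p = 3*x + 1 or p + val = 4))
Before assert val + x - 9 < 3*x - 1: val < 2*x + 8 and 3*val <= 3*x + 6 and p != 0 and (not (p = 3*x + 1 or p + val = 4))
Before x := val - 2*x: 4*x < val + 8 and 6*x <= 6 and p != 0 and (not (p + 6*x = 3*val + 1 or p + val = 4))
Before x := x + 2*val + 1: 7*val + 4*x < 4 and 12*val + 6*x <= 0 and p != 0 and (not (p + 9*val + 6*x = -5 or p + val = 4))
Before x := p: 4*p + 7*val < 4 and 6*p + 12*val <= 0 and p != 0 and (not (7*p + 9*val = -5 or p + val = 4))
Before havoc x: 4*p + 7*val < 4 and 6*p + 12*val <= 0 and p != 0 and (not (7*p + 9*val = -5 or p + val = 4))
Answer: WP = 4*p + 7*val < 4 and 6*p + 12*val <= 0 and p != 0 and (not (7*p + 9*val = -5 or p + val = 4))


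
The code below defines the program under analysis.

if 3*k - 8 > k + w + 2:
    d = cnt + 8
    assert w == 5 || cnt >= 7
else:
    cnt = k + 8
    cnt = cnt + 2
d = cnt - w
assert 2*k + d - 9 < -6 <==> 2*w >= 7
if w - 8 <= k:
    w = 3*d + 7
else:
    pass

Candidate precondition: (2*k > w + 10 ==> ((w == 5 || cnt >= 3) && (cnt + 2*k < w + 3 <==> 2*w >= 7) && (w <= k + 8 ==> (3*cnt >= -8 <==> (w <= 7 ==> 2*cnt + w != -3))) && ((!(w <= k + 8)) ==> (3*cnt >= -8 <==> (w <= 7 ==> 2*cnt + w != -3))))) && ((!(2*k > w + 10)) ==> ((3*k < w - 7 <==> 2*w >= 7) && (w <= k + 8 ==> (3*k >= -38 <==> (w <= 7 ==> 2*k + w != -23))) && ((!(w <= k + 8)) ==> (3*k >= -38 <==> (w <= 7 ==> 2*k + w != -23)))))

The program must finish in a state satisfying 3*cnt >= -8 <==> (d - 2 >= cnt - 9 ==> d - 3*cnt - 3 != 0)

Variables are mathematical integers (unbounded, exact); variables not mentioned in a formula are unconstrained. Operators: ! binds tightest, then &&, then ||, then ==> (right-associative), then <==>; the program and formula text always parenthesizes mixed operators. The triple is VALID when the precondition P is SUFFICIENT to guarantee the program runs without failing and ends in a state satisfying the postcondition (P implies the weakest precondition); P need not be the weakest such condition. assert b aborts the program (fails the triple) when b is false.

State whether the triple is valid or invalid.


Working backward. After the program, the postcondition 3*cnt >= -8 <==> (d - 2 >= cnt - 9 ==> d - 3*cnt - 3 != 0) must hold; in canonical form it is 3*cnt >= -8 <==> (d >= cnt - 7 ==> d != 3*cnt + 3).
Then branch requires 3*cnt >= -8 <==> (d >= cnt - 7 ==> d != 3*cnt + 3); else branch requires 3*cnt >= -8 <==> (d >= cnt - 7 ==> d != 3*cnt + 3).
Before the if: (w <= k + 8 ==> (3*cnt >= -8 <==> (d >= cnt - 7 ==> d != 3*cnt + 3))) && ((!(w <= k + 8)) ==> (3*cnt >= -8 <==> (d >= cnt - 7 ==> d != 3*cnt + 3)))
Before assert 2*k + d - 9 < -6 <==> 2*w >= 7: (d + 2*k < 3 <==> 2*w >= 7) && (w <= k + 8 ==> (3*cnt >= -8 <==> (d >= cnt - 7 ==> d != 3*cnt + 3))) && ((!(w <= k + 8)) ==> (3*cnt >= -8 <==> (d >= cnt - 7 ==> d != 3*cnt + 3)))
Before d := cnt - w: (cnt + 2*k < w + 3 <==> 2*w >= 7) && (w <= k + 8 ==> (3*cnt >= -8 <==> (w <= 7 ==> 2*cnt + w != -3))) && ((!(w <= k + 8)) ==> (3*cnt >= -8 <==> (w <= 7 ==> 2*cnt + w != -3)))
Then branch requires (w == 5 || cnt >= 7) && (cnt + 2*k < w + 3 <==> 2*w >= 7) && (w <= k + 8 ==> (3*cnt >= -8 <==> (w <= 7 ==> 2*cnt + w != -3))) && ((!(w <= k + 8)) ==> (3*cnt >= -8 <==> (w <= 7 ==> 2*cnt + w != -3))); else branch requires (3*k < w - 7 <==> 2*w >= 7) && (w <= k + 8 ==> (3*k >= -38 <==> (w <= 7 ==> 2*k + w != -23))) && ((!(w <= k + 8)) ==> (3*k >= -38 <==> (w <= 7 ==> 2*k + w != -23))).
Before the if: (2*k > w + 10 ==> ((w == 5 || cnt >= 7) && (cnt + 2*k < w + 3 <==> 2*w >= 7) && (w <= k + 8 ==> (3*cnt >= -8 <==> (w <= 7 ==> 2*cnt + w != -3))) && ((!(w <= k + 8)) ==> (3*cnt >= -8 <==> (w <= 7 ==> 2*cnt + w != -3))))) && ((!(2*k > w + 10)) ==> ((3*k < w - 7 <==> 2*w >= 7) && (w <= k + 8 ==> (3*k >= -38 <==> (w <= 7 ==> 2*k + w != -23))) && ((!(w <= k + 8)) ==> (3*k >= -38 <==> (w <= 7 ==> 2*k + w != -23)))))
The weakest precondition is (2*k > w + 10 ==> ((w == 5 || cnt >= 7) && (cnt + 2*k < w + 3 <==> 2*w >= 7) && (w <= k + 8 ==> (3*cnt >= -8 <==> (w <= 7 ==> 2*cnt + w != -3))) && ((!(w <= k + 8)) ==> (3*cnt >= -8 <==> (w <= 7 ==> 2*cnt + w != -3))))) && ((!(2*k > w + 10)) ==> ((3*k < w - 7 <==> 2*w >= 7) && (w <= k + 8 ==> (3*k >= -38 <==> (w <= 7 ==> 2*k + w != -23))) && ((!(w <= k + 8)) ==> (3*k >= -38 <==> (w <= 7 ==> 2*k + w != -23))))).
Check whether (2*k > w + 10 ==> ((w == 5 || cnt >= 3) && (cnt + 2*k < w + 3 <==> 2*w >= 7) && (w <= k + 8 ==> (3*cnt >= -8 <==> (w <= 7 ==> 2*cnt + w != -3))) && ((!(w <= k + 8)) ==> (3*cnt >= -8 <==> (w <= 7 ==> 2*cnt + w != -3))))) && ((!(2*k > w + 10)) ==> ((3*k < w - 7 <==> 2*w >= 7) && (w <= k + 8 ==> (3*k >= -38 <==> (w <= 7 ==> 2*k + w != -23))) && ((!(w <= k + 8)) ==> (3*k >= -38 <==> (w <= 7 ==> 2*k + w != -23))))) implies it.
Countermodel: at the initial state cnt = 3, k = 6, w = 1, the precondition holds but the weakest precondition fails.
Answer: invalid


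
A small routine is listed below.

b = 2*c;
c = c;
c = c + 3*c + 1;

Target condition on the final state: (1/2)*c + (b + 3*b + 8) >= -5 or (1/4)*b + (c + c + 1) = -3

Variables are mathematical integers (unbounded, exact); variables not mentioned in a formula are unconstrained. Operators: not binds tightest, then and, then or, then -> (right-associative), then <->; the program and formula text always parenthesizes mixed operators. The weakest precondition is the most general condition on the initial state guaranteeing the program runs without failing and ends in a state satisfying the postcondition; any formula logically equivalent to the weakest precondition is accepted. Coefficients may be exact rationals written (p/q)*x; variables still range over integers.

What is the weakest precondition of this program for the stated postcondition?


Working backward. After the program, the postcondition (1/2)*c + (b + 3*b + 8) >= -5 or (1/4)*b + (c + c + 1) = -3 must hold; in canonical form it is 4*b + (1/2)*c >= -13 or (1/4)*b + 2*c = -4.
Before c := c + 3*c + 1: 4*b + 2*c >= -27/2 or (1/4)*b + 8*c = -6
Before c := c: 4*b + 2*c >= -27/2 or (1/4)*b + 8*c = -6
Before b := 2*c: 10*c >= -27/2 or (17/2)*c = -6
Answer: WP = 10*c >= -27/2 or (17/2)*c = -6


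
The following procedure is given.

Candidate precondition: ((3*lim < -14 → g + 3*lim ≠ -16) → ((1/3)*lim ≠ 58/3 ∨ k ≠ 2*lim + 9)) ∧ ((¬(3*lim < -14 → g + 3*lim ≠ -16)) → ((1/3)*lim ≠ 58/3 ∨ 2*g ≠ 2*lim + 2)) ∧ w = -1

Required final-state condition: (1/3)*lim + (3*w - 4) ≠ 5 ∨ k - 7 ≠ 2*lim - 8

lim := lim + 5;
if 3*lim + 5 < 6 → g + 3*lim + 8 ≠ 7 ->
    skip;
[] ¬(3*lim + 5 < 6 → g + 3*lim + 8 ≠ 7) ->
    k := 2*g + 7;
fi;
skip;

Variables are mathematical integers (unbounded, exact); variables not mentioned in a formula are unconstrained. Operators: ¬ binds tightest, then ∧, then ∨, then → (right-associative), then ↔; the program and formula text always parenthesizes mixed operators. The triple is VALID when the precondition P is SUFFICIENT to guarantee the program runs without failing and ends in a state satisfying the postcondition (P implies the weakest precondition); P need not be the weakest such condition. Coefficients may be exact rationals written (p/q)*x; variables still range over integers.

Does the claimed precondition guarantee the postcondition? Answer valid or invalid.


Working backward. After the program, the postcondition (1/3)*lim + (3*w - 4) ≠ 5 ∨ k - 7 ≠ 2*lim - 8 must hold; in canonical form it is (1/3)*lim + 3*w ≠ 9 ∨ k ≠ 2*lim - 1.
Before skip: (1/3)*lim + 3*w ≠ 9 ∨ k ≠ 2*lim - 1
Then branch requires (1/3)*lim + 3*w ≠ 9 ∨ k ≠ 2*lim - 1; else branch requires (1/3)*lim + 3*w ≠ 9 ∨ 2*g ≠ 2*lim - 8.
Before the if: ((3*lim < 1 → g + 3*lim ≠ -1) → ((1/3)*lim + 3*w ≠ 9 ∨ k ≠ 2*lim - 1)) ∧ ((¬(3*lim < 1 → g + 3*lim ≠ -1)) → ((1/3)*lim + 3*w ≠ 9 ∨ 2*g ≠ 2*lim - 8))
Before lim := lim + 5: ((3*lim < -14 → g + 3*lim ≠ -16) → ((1/3)*lim + 3*w ≠ 22/3 ∨ k ≠ 2*lim + 9)) ∧ ((¬(3*lim < -14 → g + 3*lim ≠ -16)) → ((1/3)*lim + 3*w ≠ 22/3 ∨ 2*g ≠ 2*lim + 2))
The weakest precondition is ((3*lim < -14 → g + 3*lim ≠ -16) → ((1/3)*lim + 3*w ≠ 22/3 ∨ k ≠ 2*lim + 9)) ∧ ((¬(3*lim < -14 → g + 3*lim ≠ -16)) → ((1/3)*lim + 3*w ≠ 22/3 ∨ 2*g ≠ 2*lim + 2)).
Check whether ((3*lim < -14 → g + 3*lim ≠ -16) → ((1/3)*lim ≠ 58/3 ∨ k ≠ 2*lim + 9)) ∧ ((¬(3*lim < -14 → g + 3*lim ≠ -16)) → ((1/3)*lim ≠ 58/3 ∨ 2*g ≠ 2*lim + 2)) ∧ w = -1 implies it.
Countermodel: at the initial state g = 0, k = 71, lim = 31, w = -1, the precondition holds but the weakest precondition fails.
Answer: invalid


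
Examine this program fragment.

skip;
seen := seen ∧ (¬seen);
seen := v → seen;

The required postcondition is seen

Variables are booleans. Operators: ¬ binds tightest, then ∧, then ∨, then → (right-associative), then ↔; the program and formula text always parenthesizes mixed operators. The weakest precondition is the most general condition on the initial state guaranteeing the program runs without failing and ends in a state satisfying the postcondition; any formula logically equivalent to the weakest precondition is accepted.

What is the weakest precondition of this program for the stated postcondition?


Working backward. After the program, seen must hold.
Before seen := v → seen: v → seen
Before seen := seen ∧ (¬seen): ¬v
Before skip: ¬v
Answer: WP = ¬v


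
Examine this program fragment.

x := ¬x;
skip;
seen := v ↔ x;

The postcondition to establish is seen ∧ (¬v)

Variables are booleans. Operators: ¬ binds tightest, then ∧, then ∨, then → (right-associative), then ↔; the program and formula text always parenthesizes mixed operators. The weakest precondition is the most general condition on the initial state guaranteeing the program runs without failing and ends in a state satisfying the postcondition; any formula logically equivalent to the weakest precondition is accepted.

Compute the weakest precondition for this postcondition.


Working backward. After the program, seen ∧ (¬v) must hold.
Before seen := v ↔ x: (v ↔ x) ∧ (¬v)
Before skip: (v ↔ x) ∧ (¬v)
Before x := ¬x: (v ↔ (¬x)) ∧ (¬v)
Answer: WP = (v ↔ (¬x)) ∧ (¬v)


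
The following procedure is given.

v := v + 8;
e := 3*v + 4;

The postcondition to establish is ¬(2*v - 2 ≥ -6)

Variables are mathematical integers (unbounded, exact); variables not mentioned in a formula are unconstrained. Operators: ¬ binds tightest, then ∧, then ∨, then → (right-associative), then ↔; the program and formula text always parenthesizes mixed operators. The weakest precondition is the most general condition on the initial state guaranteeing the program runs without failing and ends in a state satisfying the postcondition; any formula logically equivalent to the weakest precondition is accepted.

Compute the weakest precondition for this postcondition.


Working backward. After the program, the postcondition ¬(2*v - 2 ≥ -6) must hold; in canonical form it is ¬(2*v ≥ -4).
Before e := 3*v + 4: ¬(2*v ≥ -4)
Before v := v + 8: ¬(2*v ≥ -20)
Answer: WP = ¬(2*v ≥ -20)


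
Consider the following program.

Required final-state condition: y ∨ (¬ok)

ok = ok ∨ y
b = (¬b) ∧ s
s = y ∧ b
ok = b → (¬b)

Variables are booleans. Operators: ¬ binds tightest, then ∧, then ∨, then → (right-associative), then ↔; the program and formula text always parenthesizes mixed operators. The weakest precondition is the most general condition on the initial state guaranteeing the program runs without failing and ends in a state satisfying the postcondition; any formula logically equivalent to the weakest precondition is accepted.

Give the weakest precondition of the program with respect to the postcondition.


Working backward. After the program, y ∨ (¬ok) must hold.
Before ok := b → (¬b): y ∨ (¬(b → (¬b)))
Before s := y ∧ b: y ∨ (¬(b → (¬b)))
Before b := (¬b) ∧ s: y ∨ (¬(((¬b) ∧ s) → (¬((¬b) ∧ s))))
Before ok := ok ∨ y: y ∨ (¬(((¬b) ∧ s) → (¬((¬b) ∧ s))))
Answer: WP = y ∨ (¬(((¬b) ∧ s) → (¬((¬b) ∧ s))))


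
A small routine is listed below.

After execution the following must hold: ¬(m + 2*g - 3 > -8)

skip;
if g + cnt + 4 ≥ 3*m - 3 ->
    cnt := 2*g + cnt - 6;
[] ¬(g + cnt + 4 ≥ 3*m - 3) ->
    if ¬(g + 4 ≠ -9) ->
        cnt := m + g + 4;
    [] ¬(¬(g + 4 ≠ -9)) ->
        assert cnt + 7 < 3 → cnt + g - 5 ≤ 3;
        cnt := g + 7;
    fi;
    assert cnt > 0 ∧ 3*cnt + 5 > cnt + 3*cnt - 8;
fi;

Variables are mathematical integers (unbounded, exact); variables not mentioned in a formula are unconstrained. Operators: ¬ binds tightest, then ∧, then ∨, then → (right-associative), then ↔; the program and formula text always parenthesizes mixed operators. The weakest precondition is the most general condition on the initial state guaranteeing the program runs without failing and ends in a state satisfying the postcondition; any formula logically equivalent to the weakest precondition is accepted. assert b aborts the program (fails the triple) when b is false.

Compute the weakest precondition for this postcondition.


Working backward. After the program, the postcondition ¬(m + 2*g - 3 > -8) must hold; in canonical form it is ¬(2*g + m > -5).
Then branch requires ¬(2*g + m > -5); else branch requires ((¬(g ≠ -13)) → (g + m > -4 ∧ g + m < 9 ∧ (¬(2*g + m > -5)))) ∧ (g ≠ -13 → ((cnt < -4 → cnt + g ≤ 8) ∧ g > -7 ∧ g < 6 ∧ (¬(2*g + m > -5)))).
Before the if: (cnt + g ≥ 3*m - 7 → (¬(2*g + m > -5))) ∧ ((¬(cnt + g ≥ 3*m - 7)) → (((¬(g ≠ -13)) → (g + m > -4 ∧ g + m < 9 ∧ (¬(2*g + m > -5)))) ∧ (g ≠ -13 → ((cnt < -4 → cnt + g ≤ 8) ∧ g > -7 ∧ g < 6 ∧ (¬(2*g + m > -5))))))
Before skip: (cnt + g ≥ 3*m - 7 → (¬(2*g + m > -5))) ∧ ((¬(cnt + g ≥ 3*m - 7)) → (((¬(g ≠ -13)) → (g + m > -4 ∧ g + m < 9 ∧ (¬(2*g + m > -5)))) ∧ (g ≠ -13 → ((cnt < -4 → cnt + g ≤ 8) ∧ g > -7 ∧ g < 6 ∧ (¬(2*g + m > -5))))))
Answer: WP = (cnt + g ≥ 3*m - 7 → (¬(2*g + m > -5))) ∧ ((¬(cnt + g ≥ 3*m - 7)) → (((¬(g ≠ -13)) → (g + m > -4 ∧ g + m < 9 ∧ (¬(2*g + m > -5)))) ∧ (g ≠ -13 → ((cnt < -4 → cnt + g ≤ 8) ∧ g > -7 ∧ g < 6 ∧ (¬(2*g + m > -5))))))


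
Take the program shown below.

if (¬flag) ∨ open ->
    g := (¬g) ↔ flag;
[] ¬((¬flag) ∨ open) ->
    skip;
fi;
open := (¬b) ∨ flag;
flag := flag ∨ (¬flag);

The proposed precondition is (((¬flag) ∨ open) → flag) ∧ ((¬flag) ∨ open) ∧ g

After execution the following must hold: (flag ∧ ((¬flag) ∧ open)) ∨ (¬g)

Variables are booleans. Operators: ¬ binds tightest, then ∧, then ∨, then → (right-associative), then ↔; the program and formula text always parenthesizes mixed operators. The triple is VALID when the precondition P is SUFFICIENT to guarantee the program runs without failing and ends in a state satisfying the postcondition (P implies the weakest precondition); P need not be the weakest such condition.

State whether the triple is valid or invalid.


Working backward. After the program, the postcondition (flag ∧ ((¬flag) ∧ open)) ∨ (¬g) must hold; in canonical form it is ¬g.
Before flag := flag ∨ (¬flag): ¬g
Before open := (¬b) ∨ flag: ¬g
Then branch requires ¬((¬g) ↔ flag); else branch requires ¬g.
Before the if: (((¬flag) ∨ open) → (¬((¬g) ↔ flag))) ∧ ((¬((¬flag) ∨ open)) → (¬g))
The weakest precondition is (((¬flag) ∨ open) → (¬((¬g) ↔ flag))) ∧ ((¬((¬flag) ∨ open)) → (¬g)).
Check whether (((¬flag) ∨ open) → flag) ∧ ((¬flag) ∨ open) ∧ g implies it.
Every state satisfying the precondition satisfies the weakest precondition: the implication holds.
Answer: valid


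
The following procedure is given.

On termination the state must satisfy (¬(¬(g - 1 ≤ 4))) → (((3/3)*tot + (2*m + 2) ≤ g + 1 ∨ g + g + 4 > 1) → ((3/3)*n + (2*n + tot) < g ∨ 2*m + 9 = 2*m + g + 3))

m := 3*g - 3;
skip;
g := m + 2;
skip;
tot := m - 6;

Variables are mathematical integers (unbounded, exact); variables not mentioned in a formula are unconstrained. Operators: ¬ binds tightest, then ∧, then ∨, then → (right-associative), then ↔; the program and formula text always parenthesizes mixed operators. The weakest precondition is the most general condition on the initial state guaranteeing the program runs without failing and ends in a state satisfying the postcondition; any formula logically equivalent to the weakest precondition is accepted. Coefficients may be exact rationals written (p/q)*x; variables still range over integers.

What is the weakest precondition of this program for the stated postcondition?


Working backward. After the program, the postcondition (¬(¬(g - 1 ≤ 4))) → (((3/3)*tot + (2*m + 2) ≤ g + 1 ∨ g + g + 4 > 1) → ((3/3)*n + (2*n + tot) < g ∨ 2*m + 9 = 2*m + g + 3)) must hold; in canonical form it is g ≤ 5 → ((2*m + tot ≤ g - 1 ∨ 2*g > -3) → (3*n + tot < g ∨ g = 6)).
Before tot := m - 6: g ≤ 5 → ((3*m ≤ g + 5 ∨ 2*g > -3) → (m + 3*n < g + 6 ∨ g = 6))
Before skip: g ≤ 5 → ((3*m ≤ g + 5 ∨ 2*g > -3) → (m + 3*n < g + 6 ∨ g = 6))
Before g := m + 2: m ≤ 3 → ((2*m ≤ 7 ∨ 2*m > -7) → (3*n < 8 ∨ m = 4))
Before skip: m ≤ 3 → ((2*m ≤ 7 ∨ 2*m > -7) → (3*n < 8 ∨ m = 4))
Before m := 3*g - 3: 3*g ≤ 6 → ((6*g ≤ 13 ∨ 6*g > -1) → (3*n < 8 ∨ 3*g = 7))
Answer: WP = 3*g ≤ 6 → ((6*g ≤ 13 ∨ 6*g > -1) → (3*n < 8 ∨ 3*g = 7))


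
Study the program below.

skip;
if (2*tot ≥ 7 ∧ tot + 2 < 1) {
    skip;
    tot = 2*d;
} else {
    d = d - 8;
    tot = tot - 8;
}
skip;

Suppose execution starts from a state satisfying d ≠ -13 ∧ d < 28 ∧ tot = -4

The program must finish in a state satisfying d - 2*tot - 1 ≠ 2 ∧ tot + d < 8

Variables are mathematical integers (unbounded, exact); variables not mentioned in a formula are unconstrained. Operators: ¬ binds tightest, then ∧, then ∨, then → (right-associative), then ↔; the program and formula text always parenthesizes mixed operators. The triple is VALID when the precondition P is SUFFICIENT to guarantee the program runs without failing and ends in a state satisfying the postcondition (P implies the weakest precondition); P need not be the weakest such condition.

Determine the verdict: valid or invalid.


Working backward. After the program, the postcondition d - 2*tot - 1 ≠ 2 ∧ tot + d < 8 must hold; in canonical form it is d ≠ 2*tot + 3 ∧ d + tot < 8.
Before skip: d ≠ 2*tot + 3 ∧ d + tot < 8
Then branch requires 3*d ≠ -3 ∧ 3*d < 8; else branch requires d ≠ 2*tot - 5 ∧ d + tot < 24.
Before the if: ((2*tot ≥ 7 ∧ tot < -1) → (3*d ≠ -3 ∧ 3*d < 8)) ∧ ((¬(2*tot ≥ 7 ∧ tot < -1)) → (d ≠ 2*tot - 5 ∧ d + tot < 24))
Before skip: ((2*tot ≥ 7 ∧ tot < -1) → (3*d ≠ -3 ∧ 3*d < 8)) ∧ ((¬(2*tot ≥ 7 ∧ tot < -1)) → (d ≠ 2*tot - 5 ∧ d + tot < 24))
The weakest precondition is ((2*tot ≥ 7 ∧ tot < -1) → (3*d ≠ -3 ∧ 3*d < 8)) ∧ ((¬(2*tot ≥ 7 ∧ tot < -1)) → (d ≠ 2*tot - 5 ∧ d + tot < 24)).
Check whether d ≠ -13 ∧ d < 28 ∧ tot = -4 implies it.
Every state satisfying the precondition satisfies the weakest precondition: the implication holds.
Answer: valid


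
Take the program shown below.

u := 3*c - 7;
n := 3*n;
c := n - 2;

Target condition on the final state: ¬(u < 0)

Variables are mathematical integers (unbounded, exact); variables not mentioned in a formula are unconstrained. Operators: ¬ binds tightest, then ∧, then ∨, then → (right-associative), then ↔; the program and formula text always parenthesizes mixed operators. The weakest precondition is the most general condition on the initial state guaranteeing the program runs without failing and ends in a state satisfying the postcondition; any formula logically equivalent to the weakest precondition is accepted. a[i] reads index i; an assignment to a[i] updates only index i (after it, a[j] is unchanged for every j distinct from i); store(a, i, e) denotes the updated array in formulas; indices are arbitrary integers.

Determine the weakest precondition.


Working backward. After the program, ¬(u < 0) must hold.
Before c := n - 2: ¬(u < 0)
Before n := 3*n: ¬(u < 0)
Before u := 3*c - 7: ¬(3*c < 7)
Answer: WP = ¬(3*c < 7)


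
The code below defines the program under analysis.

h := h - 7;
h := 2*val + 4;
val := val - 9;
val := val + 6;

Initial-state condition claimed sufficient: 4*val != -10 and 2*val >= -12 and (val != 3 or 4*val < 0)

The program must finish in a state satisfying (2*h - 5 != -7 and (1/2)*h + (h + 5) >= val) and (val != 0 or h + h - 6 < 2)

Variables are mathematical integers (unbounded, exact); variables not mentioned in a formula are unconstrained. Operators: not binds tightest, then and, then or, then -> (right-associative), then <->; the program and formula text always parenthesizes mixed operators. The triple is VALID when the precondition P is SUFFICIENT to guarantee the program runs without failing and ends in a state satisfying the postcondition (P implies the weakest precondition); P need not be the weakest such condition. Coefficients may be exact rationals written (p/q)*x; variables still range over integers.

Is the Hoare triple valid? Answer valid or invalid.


Working backward. After the program, the postcondition (2*h - 5 != -7 and (1/2)*h + (h + 5) >= val) and (val != 0 or h + h - 6 < 2) must hold; in canonical form it is 2*h != -2 and (3/2)*h >= val - 5 and (val != 0 or 2*h < 8).
Before val := val + 6: 2*h != -2 and (3/2)*h >= val + 1 and (val != -6 or 2*h < 8)
Before val := val - 9: 2*h != -2 and (3/2)*h >= val - 8 and (val != 3 or 2*h < 8)
Before h := 2*val + 4: 4*val != -10 and 2*val >= -14 and (val != 3 or 4*val < 0)
Before h := h - 7: 4*val != -10 and 2*val >= -14 and (val != 3 or 4*val < 0)
The weakest precondition is 4*val != -10 and 2*val >= -14 and (val != 3 or 4*val < 0).
Check whether 4*val != -10 and 2*val >= -12 and (val != 3 or 4*val < 0) implies it.
Every state satisfying the precondition satisfies the weakest precondition: the implication holds.
Answer: valid


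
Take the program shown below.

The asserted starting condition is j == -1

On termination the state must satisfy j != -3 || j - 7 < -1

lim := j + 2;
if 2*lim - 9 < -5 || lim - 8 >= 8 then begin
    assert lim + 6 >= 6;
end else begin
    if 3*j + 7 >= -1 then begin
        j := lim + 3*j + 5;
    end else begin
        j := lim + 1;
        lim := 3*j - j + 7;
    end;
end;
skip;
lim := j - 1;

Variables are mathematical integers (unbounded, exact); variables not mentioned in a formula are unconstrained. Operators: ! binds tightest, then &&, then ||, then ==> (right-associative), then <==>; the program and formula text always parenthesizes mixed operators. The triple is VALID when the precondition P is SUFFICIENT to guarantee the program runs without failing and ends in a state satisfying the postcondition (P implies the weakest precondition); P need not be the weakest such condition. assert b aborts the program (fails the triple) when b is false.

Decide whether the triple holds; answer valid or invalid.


Working backward. After the program, the postcondition j != -3 || j - 7 < -1 must hold; in canonical form it is j != -3 || j < 6.
Before lim := j - 1: j != -3 || j < 6
Before skip: j != -3 || j < 6
Then branch requires lim >= 0 && (j != -3 || j < 6); else branch requires (3*j >= -8 ==> (3*j + lim != -8 || 3*j + lim < 1)) && ((!(3*j >= -8)) ==> (lim != -4 || lim < 5)).
Before the if: ((2*lim < 4 || lim >= 16) ==> (lim >= 0 && (j != -3 || j < 6))) && ((!(2*lim < 4 || lim >= 16)) ==> ((3*j >= -8 ==> (3*j + lim != -8 || 3*j + lim < 1)) && ((!(3*j >= -8)) ==> (lim != -4 || lim < 5))))
Before lim := j + 2: ((2*j < 0 || j >= 14) ==> (j >= -2 && (j != -3 || j < 6))) && ((!(2*j < 0 || j >= 14)) ==> ((3*j >= -8 ==> (4*j != -10 || 4*j < -1)) && ((!(3*j >= -8)) ==> (j != -6 || j < 3))))
The weakest precondition is ((2*j < 0 || j >= 14) ==> (j >= -2 && (j != -3 || j < 6))) && ((!(2*j < 0 || j >= 14)) ==> ((3*j >= -8 ==> (4*j != -10 || 4*j < -1)) && ((!(3*j >= -8)) ==> (j != -6 || j < 3)))).
Check whether j == -1 implies it.
Every state satisfying the precondition satisfies the weakest precondition: the implication holds.
Answer: valid


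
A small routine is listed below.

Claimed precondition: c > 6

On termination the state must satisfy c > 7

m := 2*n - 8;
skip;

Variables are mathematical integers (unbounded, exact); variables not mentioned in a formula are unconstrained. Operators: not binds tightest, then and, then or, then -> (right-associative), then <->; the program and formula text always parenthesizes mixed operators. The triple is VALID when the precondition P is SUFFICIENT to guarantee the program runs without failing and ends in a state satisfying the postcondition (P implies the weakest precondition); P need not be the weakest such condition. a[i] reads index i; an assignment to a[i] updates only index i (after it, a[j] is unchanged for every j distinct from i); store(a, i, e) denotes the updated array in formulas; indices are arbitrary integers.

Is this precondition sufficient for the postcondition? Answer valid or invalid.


Working backward. After the program, c > 7 must hold.
Before skip: c > 7
Before m := 2*n - 8: c > 7
The weakest precondition is c > 7.
Check whether c > 6 implies it.
Countermodel: at the initial state c = 7, the precondition holds but the weakest precondition fails.
Answer: invalid


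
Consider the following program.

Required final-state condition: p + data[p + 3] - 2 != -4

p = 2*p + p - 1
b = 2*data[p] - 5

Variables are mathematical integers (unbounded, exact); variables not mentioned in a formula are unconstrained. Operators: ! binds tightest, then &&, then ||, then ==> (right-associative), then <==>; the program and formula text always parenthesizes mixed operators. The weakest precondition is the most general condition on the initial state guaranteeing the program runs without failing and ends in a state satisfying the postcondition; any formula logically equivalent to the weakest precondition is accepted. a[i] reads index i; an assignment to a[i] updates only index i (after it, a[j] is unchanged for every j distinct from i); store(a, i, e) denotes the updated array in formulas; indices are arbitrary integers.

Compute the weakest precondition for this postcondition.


Working backward. After the program, the postcondition p + data[p + 3] - 2 != -4 must hold; in canonical form it is data[p + 3] + p != -2.
Before b := 2*data[p] - 5: data[p + 3] + p != -2
Before p := 2*p + p - 1: data[3*p + 2] + 3*p != -1
Answer: WP = data[3*p + 2] + 3*p != -1


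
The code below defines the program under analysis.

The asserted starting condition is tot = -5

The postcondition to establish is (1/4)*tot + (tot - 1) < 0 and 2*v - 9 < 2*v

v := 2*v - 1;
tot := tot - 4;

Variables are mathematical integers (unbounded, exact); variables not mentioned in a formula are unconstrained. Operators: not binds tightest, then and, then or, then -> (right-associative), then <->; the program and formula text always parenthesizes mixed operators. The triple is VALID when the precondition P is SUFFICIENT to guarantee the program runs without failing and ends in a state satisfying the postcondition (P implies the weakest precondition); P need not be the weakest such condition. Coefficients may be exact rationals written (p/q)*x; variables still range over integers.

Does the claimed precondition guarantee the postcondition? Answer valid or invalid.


Working backward. After the program, the postcondition (1/4)*tot + (tot - 1) < 0 and 2*v - 9 < 2*v must hold; in canonical form it is (5/4)*tot < 1.
Before tot := tot - 4: (5/4)*tot < 6
Before v := 2*v - 1: (5/4)*tot < 6
The weakest precondition is (5/4)*tot < 6.
Check whether tot = -5 implies it.
Every state satisfying the precondition satisfies the weakest precondition: the implication holds.
Answer: valid


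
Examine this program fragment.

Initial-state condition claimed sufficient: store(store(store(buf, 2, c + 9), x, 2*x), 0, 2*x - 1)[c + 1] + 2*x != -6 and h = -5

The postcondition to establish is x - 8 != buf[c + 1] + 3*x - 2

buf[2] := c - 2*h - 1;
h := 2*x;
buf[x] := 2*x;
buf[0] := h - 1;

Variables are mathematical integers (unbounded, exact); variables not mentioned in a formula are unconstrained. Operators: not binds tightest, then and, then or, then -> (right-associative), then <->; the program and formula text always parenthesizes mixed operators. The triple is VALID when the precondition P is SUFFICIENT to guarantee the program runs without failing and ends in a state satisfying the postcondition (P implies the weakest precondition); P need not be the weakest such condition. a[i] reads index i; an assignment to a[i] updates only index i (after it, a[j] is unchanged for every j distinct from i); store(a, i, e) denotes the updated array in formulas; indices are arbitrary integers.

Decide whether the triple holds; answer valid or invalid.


Working backward. After the program, the postcondition x - 8 != buf[c + 1] + 3*x - 2 must hold; in canonical form it is buf[c + 1] + 2*x != -6.
Before buf[0] := h - 1: store(buf, 0, h - 1)[c + 1] + 2*x != -6
Before buf[x] := 2*x: store(store(buf, x, 2*x), 0, h - 1)[c + 1] + 2*x != -6
Before h := 2*x: store(store(buf, x, 2*x), 0, 2*x - 1)[c + 1] + 2*x != -6
Before buf[2] := c - 2*h - 1: store(store(store(buf, 2, c - 2*h - 1), x, 2*x), 0, 2*x - 1)[c + 1] + 2*x != -6
The weakest precondition is store(store(store(buf, 2, c - 2*h - 1), x, 2*x), 0, 2*x - 1)[c + 1] + 2*x != -6.
Check whether store(store(store(buf, 2, c + 9), x, 2*x), 0, 2*x - 1)[c + 1] + 2*x != -6 and h = -5 implies it.
Every state satisfying the precondition satisfies the weakest precondition: the implication holds.
Answer: valid


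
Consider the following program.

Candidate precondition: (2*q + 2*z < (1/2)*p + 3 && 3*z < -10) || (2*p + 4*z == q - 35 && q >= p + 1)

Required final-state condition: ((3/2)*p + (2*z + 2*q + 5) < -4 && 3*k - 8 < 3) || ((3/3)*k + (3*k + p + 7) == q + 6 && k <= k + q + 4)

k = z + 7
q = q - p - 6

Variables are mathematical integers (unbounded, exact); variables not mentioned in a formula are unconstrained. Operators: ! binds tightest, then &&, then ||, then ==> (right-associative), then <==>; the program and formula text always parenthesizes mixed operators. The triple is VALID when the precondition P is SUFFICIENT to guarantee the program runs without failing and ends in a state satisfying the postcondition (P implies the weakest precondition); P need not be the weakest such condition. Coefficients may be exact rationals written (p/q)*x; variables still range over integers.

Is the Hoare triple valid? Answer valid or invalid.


Working backward. After the program, the postcondition ((3/2)*p + (2*z + 2*q + 5) < -4 && 3*k - 8 < 3) || ((3/3)*k + (3*k + p + 7) == q + 6 && k <= k + q + 4) must hold; in canonical form it is ((3/2)*p + 2*q + 2*z < -9 && 3*k < 11) || (4*k + p == q - 1 && q >= -4).
Before q := q - p - 6: (2*q + 2*z < (1/2)*p + 3 && 3*k < 11) || (4*k + 2*p == q - 7 && q >= p + 2)
Before k := z + 7: (2*q + 2*z < (1/2)*p + 3 && 3*z < -10) || (2*p + 4*z == q - 35 && q >= p + 2)
The weakest precondition is (2*q + 2*z < (1/2)*p + 3 && 3*z < -10) || (2*p + 4*z == q - 35 && q >= p + 2).
Check whether (2*q + 2*z < (1/2)*p + 3 && 3*z < -10) || (2*p + 4*z == q - 35 && q >= p + 1) implies it.
Countermodel: at the initial state p = 18, q = 19, z = -13, the precondition holds but the weakest precondition fails.
Answer: invalid


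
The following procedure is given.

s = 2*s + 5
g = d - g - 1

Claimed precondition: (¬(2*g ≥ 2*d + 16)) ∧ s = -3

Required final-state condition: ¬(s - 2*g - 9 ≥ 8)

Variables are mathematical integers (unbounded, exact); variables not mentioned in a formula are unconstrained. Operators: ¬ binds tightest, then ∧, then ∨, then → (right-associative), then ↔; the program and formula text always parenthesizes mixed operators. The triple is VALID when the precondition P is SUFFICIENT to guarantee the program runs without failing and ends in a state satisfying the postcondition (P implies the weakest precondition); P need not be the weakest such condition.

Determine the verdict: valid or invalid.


Working backward. After the program, the postcondition ¬(s - 2*g - 9 ≥ 8) must hold; in canonical form it is ¬(s ≥ 2*g + 17).
Before g := d - g - 1: ¬(2*g + s ≥ 2*d + 15)
Before s := 2*s + 5: ¬(2*g + 2*s ≥ 2*d + 10)
The weakest precondition is ¬(2*g + 2*s ≥ 2*d + 10).
Check whether (¬(2*g ≥ 2*d + 16)) ∧ s = -3 implies it.
Every state satisfying the precondition satisfies the weakest precondition: the implication holds.
Answer: valid


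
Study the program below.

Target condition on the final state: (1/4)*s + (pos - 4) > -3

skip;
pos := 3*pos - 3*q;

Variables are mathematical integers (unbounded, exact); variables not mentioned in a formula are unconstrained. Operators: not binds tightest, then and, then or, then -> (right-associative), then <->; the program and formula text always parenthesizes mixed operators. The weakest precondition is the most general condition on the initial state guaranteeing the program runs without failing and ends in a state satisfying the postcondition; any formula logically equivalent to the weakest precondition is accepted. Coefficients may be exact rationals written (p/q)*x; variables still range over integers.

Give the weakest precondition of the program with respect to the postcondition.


Working backward. After the program, the postcondition (1/4)*s + (pos - 4) > -3 must hold; in canonical form it is pos + (1/4)*s > 1.
Before pos := 3*pos - 3*q: 3*pos + (1/4)*s > 3*q + 1
Before skip: 3*pos + (1/4)*s > 3*q + 1
Answer: WP = 3*pos + (1/4)*s > 3*q + 1


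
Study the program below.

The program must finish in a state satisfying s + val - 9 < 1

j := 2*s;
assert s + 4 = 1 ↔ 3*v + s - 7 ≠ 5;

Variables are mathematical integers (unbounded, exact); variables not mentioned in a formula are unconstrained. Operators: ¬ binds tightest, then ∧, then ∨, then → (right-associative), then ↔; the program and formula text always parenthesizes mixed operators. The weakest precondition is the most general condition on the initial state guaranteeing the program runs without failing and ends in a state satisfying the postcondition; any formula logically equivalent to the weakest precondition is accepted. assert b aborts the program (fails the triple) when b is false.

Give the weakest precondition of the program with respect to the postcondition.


Working backward. After the program, the postcondition s + val - 9 < 1 must hold; in canonical form it is s + val < 10.
Before assert s + 4 = 1 ↔ 3*v + s - 7 ≠ 5: (s = -3 ↔ s + 3*v ≠ 12) ∧ s + val < 10
Before j := 2*s: (s = -3 ↔ s + 3*v ≠ 12) ∧ s + val < 10
Answer: WP = (s = -3 ↔ s + 3*v ≠ 12) ∧ s + val < 10


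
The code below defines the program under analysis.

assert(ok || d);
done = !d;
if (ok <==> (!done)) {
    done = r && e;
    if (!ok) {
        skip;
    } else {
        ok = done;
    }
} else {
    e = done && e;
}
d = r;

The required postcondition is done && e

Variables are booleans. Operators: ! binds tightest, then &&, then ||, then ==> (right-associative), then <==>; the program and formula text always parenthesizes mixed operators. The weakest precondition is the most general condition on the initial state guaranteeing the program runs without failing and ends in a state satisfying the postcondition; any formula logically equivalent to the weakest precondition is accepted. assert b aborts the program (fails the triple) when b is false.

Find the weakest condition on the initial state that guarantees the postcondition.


Working backward. After the program, done && e must hold.
Before d := r: done && e
Then branch requires ((!ok) ==> (r && e)) && (ok ==> (r && e)); else branch requires done && e.
Before the if: ((ok <==> (!done)) ==> (((!ok) ==> (r && e)) && (ok ==> (r && e)))) && ((!(ok <==> (!done))) ==> (done && e))
Before done := !d: ((ok <==> d) ==> (((!ok) ==> (r && e)) && (ok ==> (r && e)))) && ((!(ok <==> d)) ==> ((!d) && e))
Before assert ok || d: (ok || d) && ((ok <==> d) ==> (((!ok) ==> (r && e)) && (ok ==> (r && e)))) && ((!(ok <==> d)) ==> ((!d) && e))
Answer: WP = (ok || d) && ((ok <==> d) ==> (((!ok) ==> (r && e)) && (ok ==> (r && e)))) && ((!(ok <==> d)) ==> ((!d) && e))


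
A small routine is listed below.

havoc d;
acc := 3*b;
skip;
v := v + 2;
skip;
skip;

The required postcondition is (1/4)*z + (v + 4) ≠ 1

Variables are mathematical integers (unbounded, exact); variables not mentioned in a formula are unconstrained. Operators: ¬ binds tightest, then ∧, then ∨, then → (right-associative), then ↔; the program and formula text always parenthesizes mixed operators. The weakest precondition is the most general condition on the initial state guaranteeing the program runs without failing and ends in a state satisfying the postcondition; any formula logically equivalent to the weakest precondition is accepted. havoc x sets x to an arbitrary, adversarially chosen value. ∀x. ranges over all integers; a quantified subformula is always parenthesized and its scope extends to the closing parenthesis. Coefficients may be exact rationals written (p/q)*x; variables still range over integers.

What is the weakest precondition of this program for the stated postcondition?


Working backward. After the program, the postcondition (1/4)*z + (v + 4) ≠ 1 must hold; in canonical form it is v + (1/4)*z ≠ -3.
Before skip: v + (1/4)*z ≠ -3
Before skip: v + (1/4)*z ≠ -3
Before v := v + 2: v + (1/4)*z ≠ -5
Before skip: v + (1/4)*z ≠ -5
Before acc := 3*b: v + (1/4)*z ≠ -5
Before havoc d: v + (1/4)*z ≠ -5
Answer: WP = v + (1/4)*z ≠ -5


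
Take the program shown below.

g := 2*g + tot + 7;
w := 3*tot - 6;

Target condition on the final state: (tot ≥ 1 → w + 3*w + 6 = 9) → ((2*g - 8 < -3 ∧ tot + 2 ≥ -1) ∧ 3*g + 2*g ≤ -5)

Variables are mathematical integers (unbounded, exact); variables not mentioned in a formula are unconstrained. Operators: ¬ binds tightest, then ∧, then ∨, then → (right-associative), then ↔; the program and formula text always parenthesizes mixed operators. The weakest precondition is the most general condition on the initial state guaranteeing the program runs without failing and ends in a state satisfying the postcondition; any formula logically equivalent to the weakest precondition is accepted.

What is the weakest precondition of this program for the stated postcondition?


Working backward. After the program, the postcondition (tot ≥ 1 → w + 3*w + 6 = 9) → ((2*g - 8 < -3 ∧ tot + 2 ≥ -1) ∧ 3*g + 2*g ≤ -5) must hold; in canonical form it is (tot ≥ 1 → 4*w = 3) → (2*g < 5 ∧ tot ≥ -3 ∧ 5*g ≤ -5).
Before w := 3*tot - 6: (tot ≥ 1 → 12*tot = 27) → (2*g < 5 ∧ tot ≥ -3 ∧ 5*g ≤ -5)
Before g := 2*g + tot + 7: (tot ≥ 1 → 12*tot = 27) → (4*g + 2*tot < -9 ∧ tot ≥ -3 ∧ 10*g + 5*tot ≤ -40)
Answer: WP = (tot ≥ 1 → 12*tot = 27) → (4*g + 2*tot < -9 ∧ tot ≥ -3 ∧ 10*g + 5*tot ≤ -40)
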